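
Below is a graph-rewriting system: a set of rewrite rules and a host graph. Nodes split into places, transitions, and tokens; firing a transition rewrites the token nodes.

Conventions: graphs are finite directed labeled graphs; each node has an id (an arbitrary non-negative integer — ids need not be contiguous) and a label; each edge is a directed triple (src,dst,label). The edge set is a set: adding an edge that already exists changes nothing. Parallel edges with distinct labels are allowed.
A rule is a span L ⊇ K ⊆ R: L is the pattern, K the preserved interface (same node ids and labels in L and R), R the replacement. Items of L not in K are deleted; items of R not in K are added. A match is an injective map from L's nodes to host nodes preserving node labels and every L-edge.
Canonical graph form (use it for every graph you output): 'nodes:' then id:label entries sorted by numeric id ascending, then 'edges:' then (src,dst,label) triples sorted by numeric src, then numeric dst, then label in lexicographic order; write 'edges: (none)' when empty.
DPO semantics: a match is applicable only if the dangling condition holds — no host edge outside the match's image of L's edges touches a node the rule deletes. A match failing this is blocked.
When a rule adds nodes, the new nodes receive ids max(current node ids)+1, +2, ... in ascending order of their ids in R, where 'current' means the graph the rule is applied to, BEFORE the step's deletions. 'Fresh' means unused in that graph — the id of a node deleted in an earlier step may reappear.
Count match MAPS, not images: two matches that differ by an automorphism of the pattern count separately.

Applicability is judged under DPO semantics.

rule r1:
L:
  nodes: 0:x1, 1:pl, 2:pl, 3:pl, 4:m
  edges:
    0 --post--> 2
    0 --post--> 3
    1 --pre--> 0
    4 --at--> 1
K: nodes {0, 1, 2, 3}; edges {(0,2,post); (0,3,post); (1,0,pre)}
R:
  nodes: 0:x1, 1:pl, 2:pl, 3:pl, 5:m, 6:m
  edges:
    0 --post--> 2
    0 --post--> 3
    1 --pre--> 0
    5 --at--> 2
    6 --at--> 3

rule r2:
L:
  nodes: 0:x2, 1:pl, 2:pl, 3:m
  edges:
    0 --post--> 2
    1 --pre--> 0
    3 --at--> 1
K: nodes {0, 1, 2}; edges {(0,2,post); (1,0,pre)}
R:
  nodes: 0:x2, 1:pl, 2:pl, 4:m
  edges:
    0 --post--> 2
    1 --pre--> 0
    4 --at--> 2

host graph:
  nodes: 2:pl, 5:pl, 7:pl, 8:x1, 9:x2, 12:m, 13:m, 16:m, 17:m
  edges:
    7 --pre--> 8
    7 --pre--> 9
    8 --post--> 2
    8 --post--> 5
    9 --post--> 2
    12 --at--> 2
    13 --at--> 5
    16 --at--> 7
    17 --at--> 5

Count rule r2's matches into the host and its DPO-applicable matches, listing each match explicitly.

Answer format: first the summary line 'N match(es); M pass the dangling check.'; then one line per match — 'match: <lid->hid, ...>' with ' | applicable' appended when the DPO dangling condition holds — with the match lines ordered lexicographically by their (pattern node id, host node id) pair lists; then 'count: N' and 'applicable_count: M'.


1 match(es); 1 pass the dangling check.
match: 0->9, 1->7, 2->2, 3->16 | applicable
count: 1
applicable_count: 1


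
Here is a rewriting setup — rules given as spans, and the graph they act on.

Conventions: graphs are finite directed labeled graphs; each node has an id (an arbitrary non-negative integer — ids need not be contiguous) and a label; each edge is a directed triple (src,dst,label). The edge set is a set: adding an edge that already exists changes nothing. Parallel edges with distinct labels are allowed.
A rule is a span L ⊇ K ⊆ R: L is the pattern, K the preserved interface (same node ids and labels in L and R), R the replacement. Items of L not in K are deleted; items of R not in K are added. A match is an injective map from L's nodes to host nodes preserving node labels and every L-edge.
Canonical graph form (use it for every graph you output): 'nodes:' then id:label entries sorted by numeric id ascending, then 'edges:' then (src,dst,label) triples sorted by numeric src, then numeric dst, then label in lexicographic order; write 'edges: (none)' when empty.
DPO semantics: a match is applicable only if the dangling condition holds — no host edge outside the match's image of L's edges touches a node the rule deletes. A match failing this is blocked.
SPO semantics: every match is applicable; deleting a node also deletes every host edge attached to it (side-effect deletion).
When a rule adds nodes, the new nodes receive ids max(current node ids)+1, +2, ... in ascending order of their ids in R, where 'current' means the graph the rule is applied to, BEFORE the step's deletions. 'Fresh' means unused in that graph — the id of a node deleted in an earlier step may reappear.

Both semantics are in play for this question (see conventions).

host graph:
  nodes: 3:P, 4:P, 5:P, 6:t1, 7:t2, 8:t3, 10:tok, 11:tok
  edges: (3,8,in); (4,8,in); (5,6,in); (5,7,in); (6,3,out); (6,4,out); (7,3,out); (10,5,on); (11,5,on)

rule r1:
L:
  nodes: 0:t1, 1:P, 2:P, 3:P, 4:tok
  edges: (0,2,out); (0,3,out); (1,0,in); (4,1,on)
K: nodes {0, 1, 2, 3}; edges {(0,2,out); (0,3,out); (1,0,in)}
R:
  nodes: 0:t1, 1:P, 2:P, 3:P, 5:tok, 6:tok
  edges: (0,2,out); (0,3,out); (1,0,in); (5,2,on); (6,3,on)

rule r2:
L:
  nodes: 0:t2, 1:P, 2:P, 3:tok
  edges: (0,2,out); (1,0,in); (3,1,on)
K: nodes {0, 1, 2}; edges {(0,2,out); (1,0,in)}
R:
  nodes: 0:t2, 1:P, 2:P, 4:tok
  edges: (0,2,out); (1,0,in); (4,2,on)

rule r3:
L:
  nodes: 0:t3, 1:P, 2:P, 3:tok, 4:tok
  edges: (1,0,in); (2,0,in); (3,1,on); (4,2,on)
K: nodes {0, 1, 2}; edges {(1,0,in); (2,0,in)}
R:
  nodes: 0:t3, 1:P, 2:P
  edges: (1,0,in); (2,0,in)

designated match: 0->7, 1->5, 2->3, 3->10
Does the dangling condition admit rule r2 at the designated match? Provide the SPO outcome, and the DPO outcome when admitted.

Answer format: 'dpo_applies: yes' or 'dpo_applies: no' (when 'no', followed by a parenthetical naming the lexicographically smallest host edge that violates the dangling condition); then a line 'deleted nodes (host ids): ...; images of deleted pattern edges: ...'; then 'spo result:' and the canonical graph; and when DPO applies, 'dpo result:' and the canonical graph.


dpo_applies: yes
deleted nodes (host ids): 10; images of deleted pattern edges: (10,5,on)
spo result:
nodes: 3:P, 4:P, 5:P, 6:t1, 7:t2, 8:t3, 11:tok, 12:tok
edges: (3,8,in); (4,8,in); (5,6,in); (5,7,in); (6,3,out); (6,4,out); (7,3,out); (11,5,on); (12,3,on)
dpo result:
nodes: 3:P, 4:P, 5:P, 6:t1, 7:t2, 8:t3, 11:tok, 12:tok
edges: (3,8,in); (4,8,in); (5,6,in); (5,7,in); (6,3,out); (6,4,out); (7,3,out); (11,5,on); (12,3,on)


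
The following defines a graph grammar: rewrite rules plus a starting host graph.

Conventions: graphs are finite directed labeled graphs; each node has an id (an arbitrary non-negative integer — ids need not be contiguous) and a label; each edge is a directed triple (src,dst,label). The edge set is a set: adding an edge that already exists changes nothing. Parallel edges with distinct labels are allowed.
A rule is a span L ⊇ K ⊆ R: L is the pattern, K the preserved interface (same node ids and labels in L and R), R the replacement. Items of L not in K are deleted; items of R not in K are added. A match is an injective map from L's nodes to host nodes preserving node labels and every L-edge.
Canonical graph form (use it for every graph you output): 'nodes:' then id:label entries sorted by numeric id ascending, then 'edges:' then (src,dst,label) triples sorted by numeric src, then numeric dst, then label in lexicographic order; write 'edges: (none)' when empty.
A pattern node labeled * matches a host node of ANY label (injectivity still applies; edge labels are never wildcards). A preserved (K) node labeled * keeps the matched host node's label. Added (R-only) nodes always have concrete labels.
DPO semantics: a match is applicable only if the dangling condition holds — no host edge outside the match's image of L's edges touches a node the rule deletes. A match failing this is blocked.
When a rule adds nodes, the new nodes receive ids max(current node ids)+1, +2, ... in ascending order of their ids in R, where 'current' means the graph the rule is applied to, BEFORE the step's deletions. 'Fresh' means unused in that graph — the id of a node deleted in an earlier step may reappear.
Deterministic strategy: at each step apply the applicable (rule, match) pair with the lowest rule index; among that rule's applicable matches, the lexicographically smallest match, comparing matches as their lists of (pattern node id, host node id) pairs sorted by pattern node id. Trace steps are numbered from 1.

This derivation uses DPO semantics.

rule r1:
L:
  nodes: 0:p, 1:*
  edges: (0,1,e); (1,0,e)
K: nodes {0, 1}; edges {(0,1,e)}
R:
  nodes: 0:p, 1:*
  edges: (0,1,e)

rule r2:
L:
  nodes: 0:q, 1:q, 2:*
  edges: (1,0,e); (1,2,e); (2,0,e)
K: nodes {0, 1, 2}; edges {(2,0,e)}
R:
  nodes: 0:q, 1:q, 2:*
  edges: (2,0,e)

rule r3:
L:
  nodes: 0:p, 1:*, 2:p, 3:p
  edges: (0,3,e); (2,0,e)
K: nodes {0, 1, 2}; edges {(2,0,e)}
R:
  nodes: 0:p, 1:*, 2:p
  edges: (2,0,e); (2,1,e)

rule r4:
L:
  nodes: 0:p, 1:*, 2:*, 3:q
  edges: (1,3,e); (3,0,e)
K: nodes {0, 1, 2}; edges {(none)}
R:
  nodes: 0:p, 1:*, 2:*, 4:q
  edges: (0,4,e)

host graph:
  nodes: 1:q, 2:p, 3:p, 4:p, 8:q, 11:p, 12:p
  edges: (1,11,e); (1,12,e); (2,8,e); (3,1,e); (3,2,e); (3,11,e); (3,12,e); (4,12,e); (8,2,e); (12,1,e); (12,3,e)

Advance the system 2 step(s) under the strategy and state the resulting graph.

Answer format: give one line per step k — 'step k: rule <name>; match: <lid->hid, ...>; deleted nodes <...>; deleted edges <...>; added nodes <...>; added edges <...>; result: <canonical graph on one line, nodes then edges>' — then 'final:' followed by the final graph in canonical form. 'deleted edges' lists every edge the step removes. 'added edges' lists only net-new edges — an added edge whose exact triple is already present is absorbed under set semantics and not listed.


step 1: rule r1; match: 0->2, 1->8; deleted nodes (none); deleted edges (8,2,e); added nodes (none); added edges (none); result: nodes: 1:q, 2:p, 3:p, 4:p, 8:q, 11:p, 12:p edges: (1,11,e); (1,12,e); (2,8,e); (3,1,e); (3,2,e); (3,11,e); (3,12,e); (4,12,e); (12,1,e); (12,3,e)
step 2: rule r1; match: 0->3, 1->12; deleted nodes (none); deleted edges (12,3,e); added nodes (none); added edges (none); result: nodes: 1:q, 2:p, 3:p, 4:p, 8:q, 11:p, 12:p edges: (1,11,e); (1,12,e); (2,8,e); (3,1,e); (3,2,e); (3,11,e); (3,12,e); (4,12,e); (12,1,e)
final:
nodes: 1:q, 2:p, 3:p, 4:p, 8:q, 11:p, 12:p
edges: (1,11,e); (1,12,e); (2,8,e); (3,1,e); (3,2,e); (3,11,e); (3,12,e); (4,12,e); (12,1,e)


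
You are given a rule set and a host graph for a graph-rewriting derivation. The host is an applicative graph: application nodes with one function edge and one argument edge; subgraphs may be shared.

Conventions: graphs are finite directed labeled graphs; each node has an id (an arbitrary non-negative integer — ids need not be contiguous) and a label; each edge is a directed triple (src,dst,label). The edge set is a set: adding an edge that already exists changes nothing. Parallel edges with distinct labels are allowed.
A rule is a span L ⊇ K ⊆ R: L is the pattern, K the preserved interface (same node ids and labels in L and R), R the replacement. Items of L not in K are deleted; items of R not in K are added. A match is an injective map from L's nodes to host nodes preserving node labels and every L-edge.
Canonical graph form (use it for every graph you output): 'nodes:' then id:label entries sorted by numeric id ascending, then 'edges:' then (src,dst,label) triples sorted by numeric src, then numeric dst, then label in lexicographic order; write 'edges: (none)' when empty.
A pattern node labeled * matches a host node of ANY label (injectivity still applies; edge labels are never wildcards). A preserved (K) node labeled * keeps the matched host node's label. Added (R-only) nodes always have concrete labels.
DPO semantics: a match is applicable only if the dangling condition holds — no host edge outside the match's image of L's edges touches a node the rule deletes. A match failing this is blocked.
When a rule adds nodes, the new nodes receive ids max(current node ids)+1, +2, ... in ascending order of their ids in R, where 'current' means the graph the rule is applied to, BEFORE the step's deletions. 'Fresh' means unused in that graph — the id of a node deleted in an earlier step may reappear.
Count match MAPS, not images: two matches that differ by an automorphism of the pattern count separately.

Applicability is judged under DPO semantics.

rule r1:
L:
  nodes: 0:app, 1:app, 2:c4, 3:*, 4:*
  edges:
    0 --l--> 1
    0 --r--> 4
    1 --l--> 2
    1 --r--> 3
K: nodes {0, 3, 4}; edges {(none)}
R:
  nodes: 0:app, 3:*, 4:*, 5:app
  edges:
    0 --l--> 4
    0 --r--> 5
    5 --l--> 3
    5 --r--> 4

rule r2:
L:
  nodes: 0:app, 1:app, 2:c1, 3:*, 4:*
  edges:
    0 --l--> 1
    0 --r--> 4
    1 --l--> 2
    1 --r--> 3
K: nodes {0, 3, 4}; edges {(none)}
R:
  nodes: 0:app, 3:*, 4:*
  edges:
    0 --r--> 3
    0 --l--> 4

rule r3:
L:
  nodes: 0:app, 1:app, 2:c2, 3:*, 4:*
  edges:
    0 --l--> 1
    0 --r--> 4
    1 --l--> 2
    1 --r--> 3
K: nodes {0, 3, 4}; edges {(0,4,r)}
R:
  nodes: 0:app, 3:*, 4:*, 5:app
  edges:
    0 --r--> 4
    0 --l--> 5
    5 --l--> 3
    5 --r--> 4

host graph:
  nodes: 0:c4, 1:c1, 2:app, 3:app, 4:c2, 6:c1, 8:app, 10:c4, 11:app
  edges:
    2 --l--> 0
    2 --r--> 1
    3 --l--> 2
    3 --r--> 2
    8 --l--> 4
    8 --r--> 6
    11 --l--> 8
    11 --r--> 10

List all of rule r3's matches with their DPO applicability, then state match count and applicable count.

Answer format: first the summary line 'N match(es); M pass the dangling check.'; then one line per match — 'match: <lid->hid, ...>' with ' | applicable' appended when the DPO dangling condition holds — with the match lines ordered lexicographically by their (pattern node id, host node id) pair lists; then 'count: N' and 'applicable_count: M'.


1 match(es); 1 pass the dangling check.
match: 0->11, 1->8, 2->4, 3->6, 4->10 | applicable
count: 1
applicable_count: 1


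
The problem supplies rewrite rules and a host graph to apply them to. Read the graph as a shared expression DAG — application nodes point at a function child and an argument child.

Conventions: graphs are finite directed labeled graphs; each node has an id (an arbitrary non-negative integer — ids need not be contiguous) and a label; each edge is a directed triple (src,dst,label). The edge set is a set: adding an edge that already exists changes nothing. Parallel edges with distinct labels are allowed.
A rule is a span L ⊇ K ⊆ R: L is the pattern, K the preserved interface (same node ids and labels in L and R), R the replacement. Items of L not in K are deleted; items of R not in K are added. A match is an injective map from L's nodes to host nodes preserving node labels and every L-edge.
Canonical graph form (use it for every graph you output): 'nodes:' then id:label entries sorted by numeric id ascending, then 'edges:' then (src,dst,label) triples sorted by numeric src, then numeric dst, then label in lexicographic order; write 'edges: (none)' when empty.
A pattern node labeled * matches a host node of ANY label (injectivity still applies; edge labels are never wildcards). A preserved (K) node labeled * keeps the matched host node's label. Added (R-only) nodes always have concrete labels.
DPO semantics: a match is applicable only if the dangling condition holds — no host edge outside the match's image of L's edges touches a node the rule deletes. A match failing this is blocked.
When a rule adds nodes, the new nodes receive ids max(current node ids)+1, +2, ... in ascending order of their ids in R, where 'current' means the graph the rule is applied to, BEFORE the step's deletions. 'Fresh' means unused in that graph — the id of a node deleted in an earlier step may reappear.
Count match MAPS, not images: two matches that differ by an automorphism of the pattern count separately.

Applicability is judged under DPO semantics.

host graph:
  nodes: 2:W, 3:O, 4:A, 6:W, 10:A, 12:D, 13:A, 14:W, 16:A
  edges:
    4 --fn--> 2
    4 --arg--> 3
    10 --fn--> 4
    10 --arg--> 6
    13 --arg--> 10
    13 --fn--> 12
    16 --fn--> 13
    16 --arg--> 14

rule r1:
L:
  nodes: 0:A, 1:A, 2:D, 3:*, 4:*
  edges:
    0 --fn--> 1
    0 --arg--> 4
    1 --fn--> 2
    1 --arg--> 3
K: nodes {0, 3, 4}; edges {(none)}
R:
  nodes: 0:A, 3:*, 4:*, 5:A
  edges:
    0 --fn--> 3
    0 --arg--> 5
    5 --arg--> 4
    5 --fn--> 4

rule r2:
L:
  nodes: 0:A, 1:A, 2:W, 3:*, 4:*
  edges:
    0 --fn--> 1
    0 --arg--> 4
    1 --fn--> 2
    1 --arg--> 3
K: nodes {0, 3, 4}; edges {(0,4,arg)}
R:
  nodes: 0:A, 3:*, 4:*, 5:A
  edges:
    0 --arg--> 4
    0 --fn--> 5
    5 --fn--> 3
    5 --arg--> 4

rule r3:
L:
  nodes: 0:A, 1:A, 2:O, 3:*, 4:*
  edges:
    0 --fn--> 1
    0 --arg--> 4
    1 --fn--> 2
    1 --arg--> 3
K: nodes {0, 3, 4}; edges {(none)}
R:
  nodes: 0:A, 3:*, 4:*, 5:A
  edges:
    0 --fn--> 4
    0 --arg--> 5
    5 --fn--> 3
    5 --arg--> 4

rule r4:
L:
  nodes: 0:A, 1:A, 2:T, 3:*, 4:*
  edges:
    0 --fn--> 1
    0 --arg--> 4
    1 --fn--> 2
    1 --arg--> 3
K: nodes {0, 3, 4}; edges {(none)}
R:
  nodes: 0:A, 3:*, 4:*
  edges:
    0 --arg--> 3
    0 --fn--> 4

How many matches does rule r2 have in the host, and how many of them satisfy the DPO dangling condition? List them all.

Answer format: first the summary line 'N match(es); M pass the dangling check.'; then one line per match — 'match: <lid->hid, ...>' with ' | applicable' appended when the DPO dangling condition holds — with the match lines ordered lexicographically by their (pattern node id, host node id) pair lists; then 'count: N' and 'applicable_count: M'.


1 match(es); 1 pass the dangling check.
match: 0->10, 1->4, 2->2, 3->3, 4->6 | applicable
count: 1
applicable_count: 1


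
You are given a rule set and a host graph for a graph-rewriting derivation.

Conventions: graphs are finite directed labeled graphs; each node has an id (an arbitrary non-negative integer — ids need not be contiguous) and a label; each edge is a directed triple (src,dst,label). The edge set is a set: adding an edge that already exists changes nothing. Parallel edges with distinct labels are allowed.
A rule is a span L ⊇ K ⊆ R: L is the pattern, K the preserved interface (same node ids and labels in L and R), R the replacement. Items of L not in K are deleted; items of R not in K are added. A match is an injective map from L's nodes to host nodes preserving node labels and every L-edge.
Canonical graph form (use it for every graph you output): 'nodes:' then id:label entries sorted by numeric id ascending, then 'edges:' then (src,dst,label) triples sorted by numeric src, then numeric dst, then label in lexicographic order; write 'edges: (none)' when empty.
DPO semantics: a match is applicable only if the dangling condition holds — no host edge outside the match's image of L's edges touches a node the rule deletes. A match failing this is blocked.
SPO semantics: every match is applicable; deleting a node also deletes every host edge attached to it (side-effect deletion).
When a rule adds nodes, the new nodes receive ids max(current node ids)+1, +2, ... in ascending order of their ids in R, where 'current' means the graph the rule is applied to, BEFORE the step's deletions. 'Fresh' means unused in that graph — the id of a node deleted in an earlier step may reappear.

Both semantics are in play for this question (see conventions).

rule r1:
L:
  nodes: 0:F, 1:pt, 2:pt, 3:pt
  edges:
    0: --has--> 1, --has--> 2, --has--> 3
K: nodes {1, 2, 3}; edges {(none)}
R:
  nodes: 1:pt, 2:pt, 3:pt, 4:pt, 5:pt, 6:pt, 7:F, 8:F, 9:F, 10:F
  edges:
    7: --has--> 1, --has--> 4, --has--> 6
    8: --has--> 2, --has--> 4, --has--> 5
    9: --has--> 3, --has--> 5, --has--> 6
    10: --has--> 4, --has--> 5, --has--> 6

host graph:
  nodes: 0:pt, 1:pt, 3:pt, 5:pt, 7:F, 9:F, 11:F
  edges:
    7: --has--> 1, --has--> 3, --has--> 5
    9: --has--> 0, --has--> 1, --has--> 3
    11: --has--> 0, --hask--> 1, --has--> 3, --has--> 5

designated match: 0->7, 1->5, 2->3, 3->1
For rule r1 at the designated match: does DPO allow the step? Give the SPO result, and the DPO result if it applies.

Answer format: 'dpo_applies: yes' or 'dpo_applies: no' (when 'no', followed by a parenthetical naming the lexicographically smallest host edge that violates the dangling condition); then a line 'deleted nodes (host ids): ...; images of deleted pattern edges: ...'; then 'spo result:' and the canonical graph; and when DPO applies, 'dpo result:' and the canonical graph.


dpo_applies: yes
deleted nodes (host ids): 7; images of deleted pattern edges: (7,1,has); (7,3,has); (7,5,has)
spo result:
nodes: 0:pt, 1:pt, 3:pt, 5:pt, 9:F, 11:F, 12:pt, 13:pt, 14:pt, 15:F, 16:F, 17:F, 18:F
edges: (9,0,has); (9,1,has); (9,3,has); (11,0,has); (11,1,hask); (11,3,has); (11,5,has); (15,5,has); (15,12,has); (15,14,has); (16,3,has); (16,12,has); (16,13,has); (17,1,has); (17,13,has); (17,14,has); (18,12,has); (18,13,has); (18,14,has)
dpo result:
nodes: 0:pt, 1:pt, 3:pt, 5:pt, 9:F, 11:F, 12:pt, 13:pt, 14:pt, 15:F, 16:F, 17:F, 18:F
edges: (9,0,has); (9,1,has); (9,3,has); (11,0,has); (11,1,hask); (11,3,has); (11,5,has); (15,5,has); (15,12,has); (15,14,has); (16,3,has); (16,12,has); (16,13,has); (17,1,has); (17,13,has); (17,14,has); (18,12,has); (18,13,has); (18,14,has)


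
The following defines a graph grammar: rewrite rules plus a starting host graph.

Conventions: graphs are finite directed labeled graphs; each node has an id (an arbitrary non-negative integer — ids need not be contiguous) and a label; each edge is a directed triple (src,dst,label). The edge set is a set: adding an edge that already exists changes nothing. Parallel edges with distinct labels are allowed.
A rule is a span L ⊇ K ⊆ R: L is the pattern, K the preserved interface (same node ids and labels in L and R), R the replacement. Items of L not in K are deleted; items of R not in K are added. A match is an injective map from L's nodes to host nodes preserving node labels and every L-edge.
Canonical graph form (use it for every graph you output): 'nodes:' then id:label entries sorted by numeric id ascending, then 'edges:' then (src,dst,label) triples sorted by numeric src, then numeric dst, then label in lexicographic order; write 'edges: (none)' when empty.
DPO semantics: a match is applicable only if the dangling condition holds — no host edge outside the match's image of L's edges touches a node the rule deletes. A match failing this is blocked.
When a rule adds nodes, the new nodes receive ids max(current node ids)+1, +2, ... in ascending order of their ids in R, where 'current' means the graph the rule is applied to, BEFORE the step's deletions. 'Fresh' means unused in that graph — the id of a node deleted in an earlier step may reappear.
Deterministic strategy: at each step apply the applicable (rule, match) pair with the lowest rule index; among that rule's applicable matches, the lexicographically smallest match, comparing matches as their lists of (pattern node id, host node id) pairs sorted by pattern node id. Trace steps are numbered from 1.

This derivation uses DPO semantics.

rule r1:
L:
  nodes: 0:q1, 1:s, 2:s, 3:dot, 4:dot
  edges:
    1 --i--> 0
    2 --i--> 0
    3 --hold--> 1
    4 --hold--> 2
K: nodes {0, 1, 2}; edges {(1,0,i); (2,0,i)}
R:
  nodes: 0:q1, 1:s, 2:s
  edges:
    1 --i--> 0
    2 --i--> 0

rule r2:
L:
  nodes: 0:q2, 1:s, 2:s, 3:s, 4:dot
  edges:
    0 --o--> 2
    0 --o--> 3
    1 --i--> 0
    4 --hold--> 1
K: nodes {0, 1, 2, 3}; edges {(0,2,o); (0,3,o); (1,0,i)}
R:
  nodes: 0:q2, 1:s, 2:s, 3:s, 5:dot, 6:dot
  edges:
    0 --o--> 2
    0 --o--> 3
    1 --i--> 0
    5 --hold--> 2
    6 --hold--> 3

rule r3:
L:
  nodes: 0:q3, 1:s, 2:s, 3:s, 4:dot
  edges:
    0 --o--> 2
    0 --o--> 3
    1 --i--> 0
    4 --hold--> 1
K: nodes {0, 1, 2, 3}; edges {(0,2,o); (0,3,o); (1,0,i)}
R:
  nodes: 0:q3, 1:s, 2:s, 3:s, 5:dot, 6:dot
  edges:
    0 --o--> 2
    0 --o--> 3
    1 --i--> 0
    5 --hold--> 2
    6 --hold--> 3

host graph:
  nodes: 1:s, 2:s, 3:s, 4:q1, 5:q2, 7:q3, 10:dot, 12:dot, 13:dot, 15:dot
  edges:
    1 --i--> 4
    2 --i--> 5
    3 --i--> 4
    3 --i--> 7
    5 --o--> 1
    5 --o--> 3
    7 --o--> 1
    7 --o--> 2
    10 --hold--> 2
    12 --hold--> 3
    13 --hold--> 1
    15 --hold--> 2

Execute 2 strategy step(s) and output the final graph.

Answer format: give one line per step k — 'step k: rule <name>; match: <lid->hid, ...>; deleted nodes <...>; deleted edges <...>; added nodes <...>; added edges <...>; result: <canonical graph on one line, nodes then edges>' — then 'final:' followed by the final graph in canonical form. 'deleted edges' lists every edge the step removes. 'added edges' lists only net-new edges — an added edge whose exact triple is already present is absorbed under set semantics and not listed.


step 1: rule r1; match: 0->4, 1->1, 2->3, 3->13, 4->12; deleted nodes 12, 13; deleted edges (12,3,hold); (13,1,hold); added nodes (none); added edges (none); result: nodes: 1:s, 2:s, 3:s, 4:q1, 5:q2, 7:q3, 10:dot, 15:dot edges: (1,4,i); (2,5,i); (3,4,i); (3,7,i); (5,1,o); (5,3,o); (7,1,o); (7,2,o); (10,2,hold); (15,2,hold)
step 2: rule r2; match: 0->5, 1->2, 2->1, 3->3, 4->10; deleted nodes 10; deleted edges (10,2,hold); added nodes 16, 17; added edges (16,1,hold); (17,3,hold); result: nodes: 1:s, 2:s, 3:s, 4:q1, 5:q2, 7:q3, 15:dot, 16:dot, 17:dot edges: (1,4,i); (2,5,i); (3,4,i); (3,7,i); (5,1,o); (5,3,o); (7,1,o); (7,2,o); (15,2,hold); (16,1,hold); (17,3,hold)
final:
nodes: 1:s, 2:s, 3:s, 4:q1, 5:q2, 7:q3, 15:dot, 16:dot, 17:dot
edges: (1,4,i); (2,5,i); (3,4,i); (3,7,i); (5,1,o); (5,3,o); (7,1,o); (7,2,o); (15,2,hold); (16,1,hold); (17,3,hold)


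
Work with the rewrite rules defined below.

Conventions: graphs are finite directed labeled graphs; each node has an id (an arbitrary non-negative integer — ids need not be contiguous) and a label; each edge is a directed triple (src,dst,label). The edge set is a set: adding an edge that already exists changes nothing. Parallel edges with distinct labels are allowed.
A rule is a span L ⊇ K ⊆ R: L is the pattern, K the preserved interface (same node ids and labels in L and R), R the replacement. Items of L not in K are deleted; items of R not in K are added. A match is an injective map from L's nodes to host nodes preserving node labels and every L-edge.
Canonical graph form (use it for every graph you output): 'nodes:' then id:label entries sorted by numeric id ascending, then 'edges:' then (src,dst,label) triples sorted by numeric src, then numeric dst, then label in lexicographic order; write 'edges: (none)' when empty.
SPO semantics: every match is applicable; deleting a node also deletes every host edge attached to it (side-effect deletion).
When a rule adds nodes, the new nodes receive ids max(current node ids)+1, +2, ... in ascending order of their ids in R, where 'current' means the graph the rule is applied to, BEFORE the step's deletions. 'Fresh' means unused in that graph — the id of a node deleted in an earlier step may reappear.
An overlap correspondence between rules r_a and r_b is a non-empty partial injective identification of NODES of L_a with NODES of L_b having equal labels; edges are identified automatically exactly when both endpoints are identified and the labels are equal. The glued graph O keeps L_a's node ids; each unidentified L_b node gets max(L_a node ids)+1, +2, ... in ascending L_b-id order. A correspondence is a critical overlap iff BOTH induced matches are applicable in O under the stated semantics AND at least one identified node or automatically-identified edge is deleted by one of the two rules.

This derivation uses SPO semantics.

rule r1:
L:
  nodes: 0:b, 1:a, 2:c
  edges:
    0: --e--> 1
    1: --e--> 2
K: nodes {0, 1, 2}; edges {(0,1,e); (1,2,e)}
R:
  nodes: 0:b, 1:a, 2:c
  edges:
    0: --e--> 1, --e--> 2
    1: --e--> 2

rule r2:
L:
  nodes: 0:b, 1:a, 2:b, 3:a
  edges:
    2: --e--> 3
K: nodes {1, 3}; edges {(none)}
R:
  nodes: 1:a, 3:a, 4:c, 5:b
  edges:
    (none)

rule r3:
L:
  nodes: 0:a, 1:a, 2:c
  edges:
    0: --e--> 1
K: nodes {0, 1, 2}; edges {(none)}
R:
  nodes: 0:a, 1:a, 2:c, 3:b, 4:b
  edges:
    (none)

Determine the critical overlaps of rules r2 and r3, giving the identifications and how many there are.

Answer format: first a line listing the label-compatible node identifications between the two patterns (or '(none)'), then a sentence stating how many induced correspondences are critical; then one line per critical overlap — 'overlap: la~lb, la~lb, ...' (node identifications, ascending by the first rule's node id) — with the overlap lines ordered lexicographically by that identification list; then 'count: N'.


label-compatible node identifications between L(r2) and L(r3): 1~0, 1~1, 3~0, 3~1
0 of the induced correspondences are critical overlaps of r2 and r3.
count: 0


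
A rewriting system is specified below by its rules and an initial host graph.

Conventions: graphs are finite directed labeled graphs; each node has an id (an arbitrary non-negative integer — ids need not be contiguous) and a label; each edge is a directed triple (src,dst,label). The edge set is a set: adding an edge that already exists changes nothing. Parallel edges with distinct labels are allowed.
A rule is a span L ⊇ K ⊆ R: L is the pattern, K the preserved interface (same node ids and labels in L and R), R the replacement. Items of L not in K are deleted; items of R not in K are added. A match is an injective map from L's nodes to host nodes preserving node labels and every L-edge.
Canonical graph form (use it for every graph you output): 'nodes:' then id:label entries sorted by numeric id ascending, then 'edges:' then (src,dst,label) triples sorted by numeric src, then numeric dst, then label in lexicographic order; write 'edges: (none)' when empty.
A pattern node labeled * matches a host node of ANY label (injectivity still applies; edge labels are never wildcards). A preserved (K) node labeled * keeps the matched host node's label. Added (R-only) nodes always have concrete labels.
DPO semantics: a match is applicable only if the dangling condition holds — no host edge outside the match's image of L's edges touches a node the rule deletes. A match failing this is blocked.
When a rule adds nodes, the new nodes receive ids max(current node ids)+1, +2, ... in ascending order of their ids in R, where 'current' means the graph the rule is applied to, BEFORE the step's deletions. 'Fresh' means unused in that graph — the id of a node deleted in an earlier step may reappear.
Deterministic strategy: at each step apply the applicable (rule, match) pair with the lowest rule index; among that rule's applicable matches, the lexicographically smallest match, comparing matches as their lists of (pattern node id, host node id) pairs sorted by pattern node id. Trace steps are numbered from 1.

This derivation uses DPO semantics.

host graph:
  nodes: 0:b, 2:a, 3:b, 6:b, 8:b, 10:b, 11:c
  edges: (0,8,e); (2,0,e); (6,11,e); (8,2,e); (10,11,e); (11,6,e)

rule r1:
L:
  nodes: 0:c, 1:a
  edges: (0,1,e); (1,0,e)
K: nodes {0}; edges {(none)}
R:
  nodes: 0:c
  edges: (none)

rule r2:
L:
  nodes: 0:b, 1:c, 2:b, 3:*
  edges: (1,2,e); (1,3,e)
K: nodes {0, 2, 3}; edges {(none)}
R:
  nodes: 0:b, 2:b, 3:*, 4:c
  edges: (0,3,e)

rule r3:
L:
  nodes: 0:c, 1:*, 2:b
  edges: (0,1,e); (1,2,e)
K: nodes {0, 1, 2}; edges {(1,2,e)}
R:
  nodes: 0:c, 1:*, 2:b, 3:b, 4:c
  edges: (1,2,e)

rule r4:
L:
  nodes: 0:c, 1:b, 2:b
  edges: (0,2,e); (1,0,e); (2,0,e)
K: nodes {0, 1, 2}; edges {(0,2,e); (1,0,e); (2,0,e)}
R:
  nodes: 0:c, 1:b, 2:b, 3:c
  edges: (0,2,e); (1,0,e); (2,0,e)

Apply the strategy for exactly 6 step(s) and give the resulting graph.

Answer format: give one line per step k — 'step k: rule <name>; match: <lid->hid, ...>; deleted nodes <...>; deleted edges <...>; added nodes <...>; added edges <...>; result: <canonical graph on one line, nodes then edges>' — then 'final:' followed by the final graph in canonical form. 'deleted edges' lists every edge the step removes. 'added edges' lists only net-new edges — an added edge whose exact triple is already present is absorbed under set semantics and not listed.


step 1: rule r4; match: 0->11, 1->10, 2->6; deleted nodes (none); deleted edges (none); added nodes 12; added edges (none); result: nodes: 0:b, 2:a, 3:b, 6:b, 8:b, 10:b, 11:c, 12:c edges: (0,8,e); (2,0,e); (6,11,e); (8,2,e); (10,11,e); (11,6,e)
step 2: rule r4; match: 0->11, 1->10, 2->6; deleted nodes (none); deleted edges (none); added nodes 13; added edges (none); result: nodes: 0:b, 2:a, 3:b, 6:b, 8:b, 10:b, 11:c, 12:c, 13:c edges: (0,8,e); (2,0,e); (6,11,e); (8,2,e); (10,11,e); (11,6,e)
step 3: rule r4; match: 0->11, 1->10, 2->6; deleted nodes (none); deleted edges (none); added nodes 14; added edges (none); result: nodes: 0:b, 2:a, 3:b, 6:b, 8:b, 10:b, 11:c, 12:c, 13:c, 14:c edges: (0,8,e); (2,0,e); (6,11,e); (8,2,e); (10,11,e); (11,6,e)
step 4: rule r4; match: 0->11, 1->10, 2->6; deleted nodes (none); deleted edges (none); added nodes 15; added edges (none); result: nodes: 0:b, 2:a, 3:b, 6:b, 8:b, 10:b, 11:c, 12:c, 13:c, 14:c, 15:c edges: (0,8,e); (2,0,e); (6,11,e); (8,2,e); (10,11,e); (11,6,e)
step 5: rule r4; match: 0->11, 1->10, 2->6; deleted nodes (none); deleted edges (none); added nodes 16; added edges (none); result: nodes: 0:b, 2:a, 3:b, 6:b, 8:b, 10:b, 11:c, 12:c, 13:c, 14:c, 15:c, 16:c edges: (0,8,e); (2,0,e); (6,11,e); (8,2,e); (10,11,e); (11,6,e)
step 6: rule r4; match: 0->11, 1->10, 2->6; deleted nodes (none); deleted edges (none); added nodes 17; added edges (none); result: nodes: 0:b, 2:a, 3:b, 6:b, 8:b, 10:b, 11:c, 12:c, 13:c, 14:c, 15:c, 16:c, 17:c edges: (0,8,e); (2,0,e); (6,11,e); (8,2,e); (10,11,e); (11,6,e)
final:
nodes: 0:b, 2:a, 3:b, 6:b, 8:b, 10:b, 11:c, 12:c, 13:c, 14:c, 15:c, 16:c, 17:c
edges: (0,8,e); (2,0,e); (6,11,e); (8,2,e); (10,11,e); (11,6,e)


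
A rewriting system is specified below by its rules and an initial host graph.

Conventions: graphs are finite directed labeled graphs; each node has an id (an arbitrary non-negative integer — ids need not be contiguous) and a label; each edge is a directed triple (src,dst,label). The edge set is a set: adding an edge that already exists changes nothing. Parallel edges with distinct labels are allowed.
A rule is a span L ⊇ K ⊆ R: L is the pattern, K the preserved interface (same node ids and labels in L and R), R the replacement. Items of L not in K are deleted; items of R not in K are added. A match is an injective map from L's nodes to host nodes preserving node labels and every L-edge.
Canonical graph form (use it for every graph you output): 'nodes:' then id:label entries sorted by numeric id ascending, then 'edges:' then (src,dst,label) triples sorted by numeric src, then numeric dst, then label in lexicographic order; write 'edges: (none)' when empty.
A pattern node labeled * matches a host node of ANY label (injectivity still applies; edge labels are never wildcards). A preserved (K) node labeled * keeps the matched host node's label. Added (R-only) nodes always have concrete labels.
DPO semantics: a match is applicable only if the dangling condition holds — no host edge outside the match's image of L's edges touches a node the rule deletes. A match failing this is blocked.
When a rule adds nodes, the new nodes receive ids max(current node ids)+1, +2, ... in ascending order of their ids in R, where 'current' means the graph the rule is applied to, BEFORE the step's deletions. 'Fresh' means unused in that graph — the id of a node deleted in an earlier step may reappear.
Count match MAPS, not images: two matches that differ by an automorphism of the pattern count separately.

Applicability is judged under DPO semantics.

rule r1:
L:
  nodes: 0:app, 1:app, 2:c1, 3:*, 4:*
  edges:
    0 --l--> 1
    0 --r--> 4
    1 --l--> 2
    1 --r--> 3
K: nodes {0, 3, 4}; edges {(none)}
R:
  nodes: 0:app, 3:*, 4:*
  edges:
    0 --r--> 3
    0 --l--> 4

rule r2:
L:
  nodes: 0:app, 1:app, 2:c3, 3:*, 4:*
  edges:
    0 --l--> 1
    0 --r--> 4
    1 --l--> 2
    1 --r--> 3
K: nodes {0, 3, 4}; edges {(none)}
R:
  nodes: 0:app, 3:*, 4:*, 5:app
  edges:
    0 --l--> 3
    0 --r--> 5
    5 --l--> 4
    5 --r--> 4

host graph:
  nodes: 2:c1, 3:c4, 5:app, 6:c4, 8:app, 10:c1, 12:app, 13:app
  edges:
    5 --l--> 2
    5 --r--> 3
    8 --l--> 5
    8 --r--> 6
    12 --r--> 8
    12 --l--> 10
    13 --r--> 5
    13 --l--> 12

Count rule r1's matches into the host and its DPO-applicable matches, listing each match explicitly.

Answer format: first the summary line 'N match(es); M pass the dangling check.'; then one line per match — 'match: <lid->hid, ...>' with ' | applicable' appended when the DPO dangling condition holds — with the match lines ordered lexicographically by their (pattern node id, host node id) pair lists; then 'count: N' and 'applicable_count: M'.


2 match(es); 1 pass the dangling check.
match: 0->8, 1->5, 2->2, 3->3, 4->6
match: 0->13, 1->12, 2->10, 3->8, 4->5 | applicable
count: 2
applicable_count: 1


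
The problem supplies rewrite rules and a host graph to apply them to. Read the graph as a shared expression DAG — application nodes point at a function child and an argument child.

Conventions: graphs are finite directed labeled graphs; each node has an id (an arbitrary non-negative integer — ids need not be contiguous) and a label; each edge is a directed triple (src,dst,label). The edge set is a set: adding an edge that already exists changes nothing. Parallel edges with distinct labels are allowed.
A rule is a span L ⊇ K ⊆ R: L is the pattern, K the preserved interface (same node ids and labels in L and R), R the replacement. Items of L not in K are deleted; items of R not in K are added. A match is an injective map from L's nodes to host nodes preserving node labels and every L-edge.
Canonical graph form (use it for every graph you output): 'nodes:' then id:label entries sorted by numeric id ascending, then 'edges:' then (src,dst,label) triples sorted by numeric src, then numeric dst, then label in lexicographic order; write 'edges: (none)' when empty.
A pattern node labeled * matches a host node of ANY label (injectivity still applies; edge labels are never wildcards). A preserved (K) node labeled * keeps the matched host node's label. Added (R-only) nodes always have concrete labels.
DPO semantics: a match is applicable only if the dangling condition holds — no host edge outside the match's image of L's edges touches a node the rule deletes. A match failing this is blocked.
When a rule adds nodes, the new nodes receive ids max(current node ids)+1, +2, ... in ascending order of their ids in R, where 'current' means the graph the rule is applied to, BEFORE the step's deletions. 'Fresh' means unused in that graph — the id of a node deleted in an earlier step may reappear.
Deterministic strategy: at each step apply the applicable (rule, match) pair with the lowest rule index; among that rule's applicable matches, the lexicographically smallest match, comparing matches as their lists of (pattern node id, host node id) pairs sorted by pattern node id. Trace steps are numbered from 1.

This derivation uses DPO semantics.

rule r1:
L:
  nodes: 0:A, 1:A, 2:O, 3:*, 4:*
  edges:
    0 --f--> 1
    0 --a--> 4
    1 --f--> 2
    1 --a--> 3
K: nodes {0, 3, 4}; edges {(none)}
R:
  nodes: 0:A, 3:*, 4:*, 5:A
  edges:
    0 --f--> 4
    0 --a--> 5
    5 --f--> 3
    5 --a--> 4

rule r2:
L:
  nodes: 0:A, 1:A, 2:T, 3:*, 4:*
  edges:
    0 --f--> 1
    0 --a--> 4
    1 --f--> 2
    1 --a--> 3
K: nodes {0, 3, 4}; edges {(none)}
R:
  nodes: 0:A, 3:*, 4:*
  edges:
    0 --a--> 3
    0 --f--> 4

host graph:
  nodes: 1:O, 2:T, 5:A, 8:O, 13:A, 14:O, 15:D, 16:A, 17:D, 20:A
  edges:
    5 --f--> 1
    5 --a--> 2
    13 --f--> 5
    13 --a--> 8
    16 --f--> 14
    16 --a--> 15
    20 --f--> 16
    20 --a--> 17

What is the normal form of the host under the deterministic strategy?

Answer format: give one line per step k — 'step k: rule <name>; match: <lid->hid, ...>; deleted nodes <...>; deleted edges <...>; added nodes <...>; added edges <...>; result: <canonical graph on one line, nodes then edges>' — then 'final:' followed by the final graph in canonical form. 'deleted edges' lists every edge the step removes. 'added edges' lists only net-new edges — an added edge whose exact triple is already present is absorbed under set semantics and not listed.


step 1: rule r1; match: 0->13, 1->5, 2->1, 3->2, 4->8; deleted nodes 1, 5; deleted edges (5,1,f); (5,2,a); (13,5,f); (13,8,a); added nodes 21; added edges (13,8,f); (13,21,a); (21,2,f); (21,8,a); result: nodes: 2:T, 8:O, 13:A, 14:O, 15:D, 16:A, 17:D, 20:A, 21:A edges: (13,8,f); (13,21,a); (16,14,f); (16,15,a); (20,16,f); (20,17,a); (21,2,f); (21,8,a)
step 2: rule r1; match: 0->20, 1->16, 2->14, 3->15, 4->17; deleted nodes 14, 16; deleted edges (16,14,f); (16,15,a); (20,16,f); (20,17,a); added nodes 22; added edges (20,17,f); (20,22,a); (22,15,f); (22,17,a); result: nodes: 2:T, 8:O, 13:A, 15:D, 17:D, 20:A, 21:A, 22:A edges: (13,8,f); (13,21,a); (20,17,f); (20,22,a); (21,2,f); (21,8,a); (22,15,f); (22,17,a)
final:
nodes: 2:T, 8:O, 13:A, 15:D, 17:D, 20:A, 21:A, 22:A
edges: (13,8,f); (13,21,a); (20,17,f); (20,22,a); (21,2,f); (21,8,a); (22,15,f); (22,17,a)
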